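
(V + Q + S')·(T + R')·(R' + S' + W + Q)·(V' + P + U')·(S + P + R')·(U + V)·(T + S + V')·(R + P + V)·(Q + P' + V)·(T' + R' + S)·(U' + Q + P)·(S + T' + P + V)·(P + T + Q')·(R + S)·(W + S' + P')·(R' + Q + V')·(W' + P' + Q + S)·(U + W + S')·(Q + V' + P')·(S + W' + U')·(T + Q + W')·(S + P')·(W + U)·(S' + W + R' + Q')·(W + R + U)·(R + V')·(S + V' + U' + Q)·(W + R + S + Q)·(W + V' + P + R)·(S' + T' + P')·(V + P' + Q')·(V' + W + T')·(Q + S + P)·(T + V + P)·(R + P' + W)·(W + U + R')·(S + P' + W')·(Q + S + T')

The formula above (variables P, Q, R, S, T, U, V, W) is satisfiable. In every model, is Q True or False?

Suppose Q = 0.
Try V = 1.
The clause (R') is unit, so R = 0.
But (R) is also a unit clause — contradiction.
That branch fails; take V = 0 instead.
The clause (S') is unit, so S = 0.
The clause (U) is unit, so U = 1.
The clause (P') is unit, so P = 0.
But (P) is also a unit clause — contradiction.
Neither V = 1 nor V = 0 works.
So every satisfying assignment has Q = True.

True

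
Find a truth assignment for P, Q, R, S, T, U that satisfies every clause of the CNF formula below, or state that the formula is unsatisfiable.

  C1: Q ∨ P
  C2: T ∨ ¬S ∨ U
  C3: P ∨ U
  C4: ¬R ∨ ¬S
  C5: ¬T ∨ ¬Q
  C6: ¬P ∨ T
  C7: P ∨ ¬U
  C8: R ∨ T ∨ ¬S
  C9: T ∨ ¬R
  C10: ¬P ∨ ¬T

Try Q = True.
From the singleton clause (¬T), T = False.
From the singleton clause (¬P), P = False.
From the singleton clause (U), U = True.
But (¬U) is also a unit clause — contradiction.
Undo Q and try Q = False.
From the singleton clause (P), P = True.
From the singleton clause (T), T = True.
But (¬T) is also a unit clause — contradiction.
Neither Q = True nor Q = False works.

UNSATISFIABLE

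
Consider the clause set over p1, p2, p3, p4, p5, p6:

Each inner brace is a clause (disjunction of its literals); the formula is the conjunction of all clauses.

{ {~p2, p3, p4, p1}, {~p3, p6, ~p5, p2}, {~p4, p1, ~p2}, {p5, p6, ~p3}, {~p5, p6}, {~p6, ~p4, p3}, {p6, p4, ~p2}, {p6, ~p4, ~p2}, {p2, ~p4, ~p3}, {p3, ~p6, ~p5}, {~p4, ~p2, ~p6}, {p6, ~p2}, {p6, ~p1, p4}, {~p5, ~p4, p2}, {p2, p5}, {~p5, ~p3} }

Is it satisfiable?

Try p5 = 0.
From the singleton clause (p2), p2 = 1.
From the singleton clause (p6), p6 = 1.
From the singleton clause (~p4), p4 = 0.
Try p3 = 1.
No clause remains; p1 is free.
A satisfying assignment: p1: 1; p2: 1; p3: 1; p4: 0; p5: 0; p6: 1.

Satisfiable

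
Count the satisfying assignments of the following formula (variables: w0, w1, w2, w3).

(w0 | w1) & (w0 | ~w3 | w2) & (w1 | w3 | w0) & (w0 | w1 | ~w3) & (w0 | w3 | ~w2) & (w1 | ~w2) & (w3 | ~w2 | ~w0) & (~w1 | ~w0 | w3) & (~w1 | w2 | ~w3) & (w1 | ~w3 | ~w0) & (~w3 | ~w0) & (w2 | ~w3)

3

There are 2^4 = 16 truth assignments over (w0, w1, w2, w3).
Split on w2. With w2 = 1, the clauses containing w2 are satisfied and ~w2 drops from the rest; 1 of the 2^3 = 8 assignments to the other variables satisfy what remains.
With w2 = 0, by the same count on the reduced clause set, 2 assignments work.
(One model: w0=F, w1=T, w2=F, w3=F.)
Total: 1 + 2 = 3.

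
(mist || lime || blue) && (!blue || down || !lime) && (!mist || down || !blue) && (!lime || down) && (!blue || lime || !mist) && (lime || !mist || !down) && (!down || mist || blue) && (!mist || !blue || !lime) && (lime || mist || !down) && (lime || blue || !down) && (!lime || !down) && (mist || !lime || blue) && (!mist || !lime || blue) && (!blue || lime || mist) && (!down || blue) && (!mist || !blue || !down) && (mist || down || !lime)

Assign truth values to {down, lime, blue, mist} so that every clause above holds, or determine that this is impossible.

Branch on lime: set lime = false.
Branch on mist: set mist = true.
The clause (!blue) is unit, so blue = false.
The clause (!down) is unit, so down = false.
All clauses are satisfied.

down=false, lime=false, blue=false, mist=true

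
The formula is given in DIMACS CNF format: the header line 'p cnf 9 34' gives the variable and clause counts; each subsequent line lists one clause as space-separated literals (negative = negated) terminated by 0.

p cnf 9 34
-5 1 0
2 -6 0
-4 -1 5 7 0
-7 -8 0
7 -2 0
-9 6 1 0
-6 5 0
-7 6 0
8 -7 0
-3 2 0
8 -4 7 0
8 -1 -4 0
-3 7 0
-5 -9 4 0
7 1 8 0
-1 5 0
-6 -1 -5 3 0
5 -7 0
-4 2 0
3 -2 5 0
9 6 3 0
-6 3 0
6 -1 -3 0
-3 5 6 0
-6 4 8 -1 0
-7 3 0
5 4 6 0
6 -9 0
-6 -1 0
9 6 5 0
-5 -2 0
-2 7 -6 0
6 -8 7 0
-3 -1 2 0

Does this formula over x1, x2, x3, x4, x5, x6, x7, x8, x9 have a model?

Unsatisfiable

Case x5 = False:
From the singleton clause (¬x6), x6 = False.
From the singleton clause (¬x7), x7 = False.
From the singleton clause (¬x2), x2 = False.
From the singleton clause (¬x3), x3 = False.
From the singleton clause (¬x1), x1 = False.
From the singleton clause (¬x9), x9 = False.
But (x9) is also a unit clause — contradiction.
So x5 must be the other value — set x5 = True.
From the singleton clause (x1), x1 = True.
From the singleton clause (¬x6), x6 = False.
From the singleton clause (¬x7), x7 = False.
From the singleton clause (¬x2), x2 = False.
From the singleton clause (¬x3), x3 = False.
From the singleton clause (¬x4), x4 = False.
From the singleton clause (¬x9), x9 = False.
But (x9) is also a unit clause — contradiction.
Either choice for x5 ends in contradiction.
No assignment satisfies every clause.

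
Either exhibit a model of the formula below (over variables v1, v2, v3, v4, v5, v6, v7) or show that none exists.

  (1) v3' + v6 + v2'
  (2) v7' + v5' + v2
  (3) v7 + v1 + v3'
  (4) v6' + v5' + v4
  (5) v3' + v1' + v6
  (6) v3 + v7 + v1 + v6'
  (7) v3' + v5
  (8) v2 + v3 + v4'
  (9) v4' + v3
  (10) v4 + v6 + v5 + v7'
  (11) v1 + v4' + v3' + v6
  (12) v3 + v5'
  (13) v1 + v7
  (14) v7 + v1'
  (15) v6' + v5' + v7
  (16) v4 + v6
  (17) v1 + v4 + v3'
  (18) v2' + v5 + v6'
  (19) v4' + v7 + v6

Branch on v3: set v3 = 1.
The clause (v5) is unit, so v5 = 1.
Branch on v6: set v6 = 1.
The clause (v4) is unit, so v4 = 1.
The clause (v7) is unit, so v7 = 1.
The clause (v2) is unit, so v2 = 1.
No clause remains; v1 is free.

v1 ↦ 1,  v2 ↦ 1,  v3 ↦ 1,  v4 ↦ 1,  v5 ↦ 1,  v6 ↦ 1,  v7 ↦ 1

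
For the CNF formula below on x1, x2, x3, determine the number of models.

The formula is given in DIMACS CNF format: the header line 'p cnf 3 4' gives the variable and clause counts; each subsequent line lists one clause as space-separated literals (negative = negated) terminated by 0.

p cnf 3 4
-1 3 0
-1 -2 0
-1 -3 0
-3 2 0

There are 2^3 = 8 truth assignments over (x1, x2, x3).
Check each against the 4 clauses (columns in the order x1, x2, x3):
  F F F  ✓ satisfies all
  F F T  ✗ fails (¬x3 ∨ x2)
  F T F  ✓ satisfies all
  F T T  ✓ satisfies all
  T F F  ✗ fails (¬x1 ∨ x3)
  T F T  ✗ fails (¬x1 ∨ ¬x3)
  T T F  ✗ fails (¬x1 ∨ x3)
  T T T  ✗ fails (¬x1 ∨ ¬x2)
3 of the 8 rows are models.

3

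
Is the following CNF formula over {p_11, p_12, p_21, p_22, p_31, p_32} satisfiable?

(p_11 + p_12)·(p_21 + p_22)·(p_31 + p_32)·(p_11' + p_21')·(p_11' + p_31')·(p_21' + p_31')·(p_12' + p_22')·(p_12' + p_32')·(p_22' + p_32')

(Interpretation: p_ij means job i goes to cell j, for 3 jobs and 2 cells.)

No, unsatisfiable

Suppose p_11 = 1.
(p_21') alone gives p_21 = 0.
(p_22) alone gives p_22 = 1.
(p_31') alone gives p_31 = 0.
(p_32) alone gives p_32 = 1.
But (p_32') is also a unit clause — contradiction.
That branch fails; take p_11 = 0 instead.
(p_12) alone gives p_12 = 1.
(p_22') alone gives p_22 = 0.
(p_21) alone gives p_21 = 1.
(p_31') alone gives p_31 = 0.
(p_32) alone gives p_32 = 1.
But (p_32') is also a unit clause — contradiction.
Neither p_11 = 1 nor p_11 = 0 works.
No assignment satisfies every clause.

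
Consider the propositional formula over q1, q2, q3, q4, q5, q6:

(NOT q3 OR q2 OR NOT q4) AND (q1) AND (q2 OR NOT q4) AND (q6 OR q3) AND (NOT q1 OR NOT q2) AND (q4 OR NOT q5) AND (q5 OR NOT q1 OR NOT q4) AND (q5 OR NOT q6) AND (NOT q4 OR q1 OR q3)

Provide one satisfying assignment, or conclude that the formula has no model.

q1: true; q2: false; q3: true; q4: false; q5: false; q6: false

(q1) alone gives q1 = true.
(NOT q2) alone gives q2 = false.
(NOT q4) alone gives q4 = false.
(NOT q5) alone gives q5 = false.
(NOT q6) alone gives q6 = false.
(q3) alone gives q3 = true.
All clauses are satisfied.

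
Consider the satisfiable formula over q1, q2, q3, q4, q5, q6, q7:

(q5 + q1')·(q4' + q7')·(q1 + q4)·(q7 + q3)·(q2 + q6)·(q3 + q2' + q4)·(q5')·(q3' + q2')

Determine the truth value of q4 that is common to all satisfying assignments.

True

Suppose q4 = 0.
From the singleton clause (q1), q1 = 1.
From the singleton clause (q5), q5 = 1.
That conflicts with the unit clause (q5').
So every satisfying assignment has q4 = True.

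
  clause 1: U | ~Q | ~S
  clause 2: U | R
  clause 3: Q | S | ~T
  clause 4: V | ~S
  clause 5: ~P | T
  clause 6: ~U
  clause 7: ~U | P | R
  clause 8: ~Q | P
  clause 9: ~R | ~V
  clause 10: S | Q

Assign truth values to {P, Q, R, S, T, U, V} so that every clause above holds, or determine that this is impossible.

P ↦ 1; Q ↦ 1; R ↦ 1; S ↦ 0; T ↦ 1; U ↦ 0; V ↦ 0

(~U) alone gives U = 0.
(R) alone gives R = 1.
(~V) alone gives V = 0.
(~S) alone gives S = 0.
(Q) alone gives Q = 1.
(P) alone gives P = 1.
(T) alone gives T = 1.
All clauses are satisfied.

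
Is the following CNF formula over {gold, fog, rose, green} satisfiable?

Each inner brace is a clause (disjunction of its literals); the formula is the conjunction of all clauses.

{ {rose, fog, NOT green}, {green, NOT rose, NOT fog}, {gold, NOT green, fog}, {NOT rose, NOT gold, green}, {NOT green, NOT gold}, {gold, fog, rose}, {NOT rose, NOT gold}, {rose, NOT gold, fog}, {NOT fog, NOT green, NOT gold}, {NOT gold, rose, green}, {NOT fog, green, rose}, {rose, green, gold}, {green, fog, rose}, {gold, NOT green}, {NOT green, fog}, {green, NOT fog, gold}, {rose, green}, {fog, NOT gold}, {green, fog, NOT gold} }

Yes

Suppose green = false.
The clause (rose) is unit, so rose = true.
The clause (NOT fog) is unit, so fog = false.
The clause (NOT gold) is unit, so gold = false.
This assignment satisfies each clause.
A satisfying assignment: gold: false; fog: false; rose: true; green: false.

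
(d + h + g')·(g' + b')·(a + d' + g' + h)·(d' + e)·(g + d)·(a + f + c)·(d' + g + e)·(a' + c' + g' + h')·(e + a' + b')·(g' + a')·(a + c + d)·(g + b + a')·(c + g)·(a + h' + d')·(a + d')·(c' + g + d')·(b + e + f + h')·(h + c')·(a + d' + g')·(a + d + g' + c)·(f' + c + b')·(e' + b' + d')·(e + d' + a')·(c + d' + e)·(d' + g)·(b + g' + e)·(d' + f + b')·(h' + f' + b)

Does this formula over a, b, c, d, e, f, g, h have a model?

Try g = 1.
The clause (b') is unit, so b = 0.
The clause (a') is unit, so a = 0.
The clause (d') is unit, so d = 0.
The clause (h) is unit, so h = 1.
The clause (c) is unit, so c = 1.
The clause (e) is unit, so e = 1.
The clause (f') is unit, so f = 0.
Every clause now holds.
A satisfying assignment: a=0, b=0, c=1, d=0, e=1, f=0, g=1, h=1.

Yes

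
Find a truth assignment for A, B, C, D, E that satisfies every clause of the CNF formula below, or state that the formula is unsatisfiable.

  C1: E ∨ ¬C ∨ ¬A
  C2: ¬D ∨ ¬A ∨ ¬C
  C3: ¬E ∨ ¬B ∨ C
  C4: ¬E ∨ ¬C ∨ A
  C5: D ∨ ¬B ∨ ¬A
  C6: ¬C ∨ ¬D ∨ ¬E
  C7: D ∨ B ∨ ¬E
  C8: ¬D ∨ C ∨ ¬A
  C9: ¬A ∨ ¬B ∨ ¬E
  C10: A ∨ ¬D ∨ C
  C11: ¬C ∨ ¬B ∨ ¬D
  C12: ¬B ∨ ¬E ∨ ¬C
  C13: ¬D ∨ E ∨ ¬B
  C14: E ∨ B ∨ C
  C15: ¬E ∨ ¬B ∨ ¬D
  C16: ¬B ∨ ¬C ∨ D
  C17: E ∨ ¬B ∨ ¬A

A=False; B=True; C=False; D=False; E=False

Case E = False:
Case C = False:
The clause (B) is unit, so B = True.
The clause (¬D) is unit, so D = False.
The clause (¬A) is unit, so A = False.
All clauses are satisfied.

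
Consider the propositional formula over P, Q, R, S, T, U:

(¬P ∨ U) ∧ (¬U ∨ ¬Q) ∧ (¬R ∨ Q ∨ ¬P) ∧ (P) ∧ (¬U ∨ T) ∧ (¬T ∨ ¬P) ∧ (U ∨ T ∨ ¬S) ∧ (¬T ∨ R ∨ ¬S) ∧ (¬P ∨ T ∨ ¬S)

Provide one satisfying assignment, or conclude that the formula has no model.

UNSATISFIABLE

(P) alone gives P = True.
(U) alone gives U = True.
(¬Q) alone gives Q = False.
(¬R) alone gives R = False.
(T) alone gives T = True.
That conflicts with the unit clause (¬T).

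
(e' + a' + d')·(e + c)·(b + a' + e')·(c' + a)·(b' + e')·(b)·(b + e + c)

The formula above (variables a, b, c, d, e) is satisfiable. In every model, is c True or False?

True

Suppose c = 0.
The clause (e) is unit, so e = 1.
The clause (b') is unit, so b = 0.
But (b) is also a unit clause — contradiction.
So every satisfying assignment has c = True.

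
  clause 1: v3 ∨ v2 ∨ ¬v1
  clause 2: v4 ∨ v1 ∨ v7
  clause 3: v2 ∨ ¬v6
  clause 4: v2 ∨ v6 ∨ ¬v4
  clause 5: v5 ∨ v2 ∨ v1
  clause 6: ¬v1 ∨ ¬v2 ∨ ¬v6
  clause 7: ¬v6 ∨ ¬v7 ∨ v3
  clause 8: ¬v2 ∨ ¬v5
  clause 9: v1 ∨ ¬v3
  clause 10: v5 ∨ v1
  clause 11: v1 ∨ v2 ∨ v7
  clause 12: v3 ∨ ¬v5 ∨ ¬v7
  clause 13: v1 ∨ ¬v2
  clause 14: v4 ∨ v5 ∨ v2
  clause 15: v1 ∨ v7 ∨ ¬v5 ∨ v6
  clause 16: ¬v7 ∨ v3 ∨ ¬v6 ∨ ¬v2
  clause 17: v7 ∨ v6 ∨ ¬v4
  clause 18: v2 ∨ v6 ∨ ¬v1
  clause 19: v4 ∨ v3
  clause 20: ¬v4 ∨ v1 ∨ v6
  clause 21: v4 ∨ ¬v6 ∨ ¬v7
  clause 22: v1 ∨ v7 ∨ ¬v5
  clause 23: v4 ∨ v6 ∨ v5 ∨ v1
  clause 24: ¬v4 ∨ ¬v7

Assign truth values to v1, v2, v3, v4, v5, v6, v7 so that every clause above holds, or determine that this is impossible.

Suppose v2 = True.
The clause (¬v5) is unit, so v5 = False.
The clause (v1) is unit, so v1 = True.
The clause (¬v6) is unit, so v6 = False.
Suppose v7 = True.
The clause (¬v4) is unit, so v4 = False.
The clause (v3) is unit, so v3 = True.
Every clause now holds.

v1 ↦ True, v2 ↦ True, v3 ↦ True, v4 ↦ False, v5 ↦ False, v6 ↦ False, v7 ↦ True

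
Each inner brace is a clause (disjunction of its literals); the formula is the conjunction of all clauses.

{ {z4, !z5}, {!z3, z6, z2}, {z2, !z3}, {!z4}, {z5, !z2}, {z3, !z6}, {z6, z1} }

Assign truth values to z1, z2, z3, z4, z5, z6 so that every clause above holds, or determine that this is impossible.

z1 ↦ true, z2 ↦ false, z3 ↦ false, z4 ↦ false, z5 ↦ false, z6 ↦ false

From the singleton clause (!z4), z4 = false.
From the singleton clause (!z5), z5 = false.
From the singleton clause (!z2), z2 = false.
From the singleton clause (!z3), z3 = false.
From the singleton clause (!z6), z6 = false.
From the singleton clause (z1), z1 = true.
This assignment satisfies each clause.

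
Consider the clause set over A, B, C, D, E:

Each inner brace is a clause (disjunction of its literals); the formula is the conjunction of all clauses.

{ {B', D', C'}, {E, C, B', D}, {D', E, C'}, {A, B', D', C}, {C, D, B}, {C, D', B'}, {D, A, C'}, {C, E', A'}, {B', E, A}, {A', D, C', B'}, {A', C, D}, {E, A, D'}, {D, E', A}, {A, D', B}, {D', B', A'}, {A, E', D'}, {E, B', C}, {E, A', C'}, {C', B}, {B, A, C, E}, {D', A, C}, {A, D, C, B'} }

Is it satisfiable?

Try C = 0.
Try D = 1.
(B') alone gives B = 0.
(A) alone gives A = 1.
(E') alone gives E = 0.
Every clause now holds.
A satisfying assignment: A ↦ 1; B ↦ 0; C ↦ 0; D ↦ 1; E ↦ 0.

Satisfiable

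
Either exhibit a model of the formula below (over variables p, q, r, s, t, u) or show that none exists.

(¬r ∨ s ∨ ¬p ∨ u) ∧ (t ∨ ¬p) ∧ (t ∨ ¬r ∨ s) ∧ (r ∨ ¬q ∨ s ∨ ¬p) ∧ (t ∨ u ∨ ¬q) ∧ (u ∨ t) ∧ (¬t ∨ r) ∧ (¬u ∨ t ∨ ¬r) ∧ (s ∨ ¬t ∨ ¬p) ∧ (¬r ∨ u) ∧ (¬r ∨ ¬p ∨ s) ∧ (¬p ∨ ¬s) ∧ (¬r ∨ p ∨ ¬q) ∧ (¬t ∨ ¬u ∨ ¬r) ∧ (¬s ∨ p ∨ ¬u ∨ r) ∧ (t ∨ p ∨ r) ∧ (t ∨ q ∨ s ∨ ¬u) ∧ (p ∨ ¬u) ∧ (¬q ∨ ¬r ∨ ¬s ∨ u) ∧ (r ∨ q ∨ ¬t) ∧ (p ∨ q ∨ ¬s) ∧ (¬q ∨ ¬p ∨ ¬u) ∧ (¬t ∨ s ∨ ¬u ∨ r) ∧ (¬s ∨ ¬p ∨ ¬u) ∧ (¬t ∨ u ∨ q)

UNSATISFIABLE

Branch on t: set t = True.
(r) alone gives r = True.
(u) alone gives u = True.
But (¬u) is also a unit clause — contradiction.
That branch fails; take t = False instead.
(¬p) alone gives p = False.
(u) alone gives u = True.
But (¬u) is also a unit clause — contradiction.
Both values of t lead to a conflict.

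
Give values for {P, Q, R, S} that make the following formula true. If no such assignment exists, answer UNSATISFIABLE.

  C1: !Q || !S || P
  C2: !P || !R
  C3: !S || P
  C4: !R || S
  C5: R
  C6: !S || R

UNSATISFIABLE

(R) alone gives R = true.
(!P) alone gives P = false.
(!S) alone gives S = false.
That conflicts with the unit clause (S).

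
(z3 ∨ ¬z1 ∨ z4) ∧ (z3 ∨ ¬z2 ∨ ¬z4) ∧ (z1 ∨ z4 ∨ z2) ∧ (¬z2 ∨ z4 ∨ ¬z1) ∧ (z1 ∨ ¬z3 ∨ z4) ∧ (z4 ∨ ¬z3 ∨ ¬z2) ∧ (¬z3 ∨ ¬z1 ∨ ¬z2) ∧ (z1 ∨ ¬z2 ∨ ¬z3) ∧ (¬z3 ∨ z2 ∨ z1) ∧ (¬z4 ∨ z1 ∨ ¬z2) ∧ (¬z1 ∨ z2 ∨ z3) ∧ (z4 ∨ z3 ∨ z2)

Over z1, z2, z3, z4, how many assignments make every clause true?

There are 2^4 = 16 truth assignments over (z1, z2, z3, z4).
Check each against the 12 clauses (columns in the order z1, z2, z3, z4):
  F F F F  ✗ fails (z1 ∨ z4 ∨ z2)
  F F F T  ✓ satisfies all
  F F T F  ✗ fails (z1 ∨ z4 ∨ z2)
  F F T T  ✗ fails (¬z3 ∨ z2 ∨ z1)
  F T F F  ✓ satisfies all
  F T F T  ✗ fails (z3 ∨ ¬z2 ∨ ¬z4)
  F T T F  ✗ fails (z1 ∨ ¬z3 ∨ z4)
  F T T T  ✗ fails (z1 ∨ ¬z2 ∨ ¬z3)
  T F F F  ✗ fails (z3 ∨ ¬z1 ∨ z4)
  T F F T  ✗ fails (¬z1 ∨ z2 ∨ z3)
  T F T F  ✓ satisfies all
  T F T T  ✓ satisfies all
  T T F F  ✗ fails (z3 ∨ ¬z1 ∨ z4)
  T T F T  ✗ fails (z3 ∨ ¬z2 ∨ ¬z4)
  T T T F  ✗ fails (¬z2 ∨ z4 ∨ ¬z1)
  T T T T  ✗ fails (¬z3 ∨ ¬z1 ∨ ¬z2)
4 of the 16 rows are models.

4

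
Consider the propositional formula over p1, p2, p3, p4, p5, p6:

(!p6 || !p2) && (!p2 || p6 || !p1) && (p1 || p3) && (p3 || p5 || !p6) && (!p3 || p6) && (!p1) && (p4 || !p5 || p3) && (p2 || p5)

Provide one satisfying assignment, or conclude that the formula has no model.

(!p1) alone gives p1 = false.
(p3) alone gives p3 = true.
(p6) alone gives p6 = true.
(!p2) alone gives p2 = false.
(p5) alone gives p5 = true.
All clauses hold; p4 can take either value.

p1 ↦ false,  p2 ↦ false,  p3 ↦ true,  p4 ↦ false,  p5 ↦ true,  p6 ↦ true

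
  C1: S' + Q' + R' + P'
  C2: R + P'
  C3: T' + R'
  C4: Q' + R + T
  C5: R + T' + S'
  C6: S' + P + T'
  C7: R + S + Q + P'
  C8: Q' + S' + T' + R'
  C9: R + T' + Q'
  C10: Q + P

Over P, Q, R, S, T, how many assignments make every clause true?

5

There are 2^5 = 32 truth assignments over (P, Q, R, S, T).
Split on S. With S = 1, the clauses containing S are satisfied and S' drops from the rest; 2 of the 2^4 = 16 assignments to the other variables satisfy what remains.
With S = 0, by the same count on the reduced clause set, 3 assignments work.
Total: 2 + 3 = 5.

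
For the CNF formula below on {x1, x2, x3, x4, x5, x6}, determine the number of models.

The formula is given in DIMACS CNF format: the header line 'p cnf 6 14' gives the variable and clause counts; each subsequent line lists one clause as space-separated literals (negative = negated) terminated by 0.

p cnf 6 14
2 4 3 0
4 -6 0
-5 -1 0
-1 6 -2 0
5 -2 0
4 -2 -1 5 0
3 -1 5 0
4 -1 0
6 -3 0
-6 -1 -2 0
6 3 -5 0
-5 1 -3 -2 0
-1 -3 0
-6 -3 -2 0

6

There are 2^6 = 64 truth assignments over (x1, x2, x3, x4, x5, x6).
Split on x6. With x6 = True, the clauses containing x6 are satisfied and ¬x6 drops from the rest; 5 of the 2^5 = 32 assignments to the other variables satisfy what remains.
With x6 = False, by the same count on the reduced clause set, 1 assignment works.
(One model: x1=F, x2=F, x3=F, x4=T, x5=F, x6=F.)
Total: 5 + 1 = 6.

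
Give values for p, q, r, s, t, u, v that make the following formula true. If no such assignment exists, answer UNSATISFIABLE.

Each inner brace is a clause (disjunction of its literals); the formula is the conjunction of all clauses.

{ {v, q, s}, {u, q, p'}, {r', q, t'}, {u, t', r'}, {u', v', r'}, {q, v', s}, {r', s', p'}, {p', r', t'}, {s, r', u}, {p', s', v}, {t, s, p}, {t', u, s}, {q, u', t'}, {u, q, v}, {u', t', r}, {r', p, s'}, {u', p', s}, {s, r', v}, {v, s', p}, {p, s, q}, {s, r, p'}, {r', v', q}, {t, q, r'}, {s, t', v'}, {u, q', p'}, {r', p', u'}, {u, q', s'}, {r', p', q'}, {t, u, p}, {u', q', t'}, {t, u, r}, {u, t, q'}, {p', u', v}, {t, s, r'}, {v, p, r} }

Branch on v: set v = 1.
Branch on u: set u = 1.
The clause (r') is unit, so r = 0.
The clause (t') is unit, so t = 0.
Branch on q: set q = 1.
Branch on s: set s = 1.
Every clause is now satisfied; p is unconstrained.

p ↦ 0; q ↦ 1; r ↦ 0; s ↦ 1; t ↦ 0; u ↦ 1; v ↦ 1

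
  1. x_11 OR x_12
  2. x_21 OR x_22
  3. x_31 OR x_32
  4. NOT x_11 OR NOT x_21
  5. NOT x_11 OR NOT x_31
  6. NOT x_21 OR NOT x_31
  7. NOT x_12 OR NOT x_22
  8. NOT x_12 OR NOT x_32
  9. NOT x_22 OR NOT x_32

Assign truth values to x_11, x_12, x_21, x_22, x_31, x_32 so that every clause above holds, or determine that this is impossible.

UNSATISFIABLE

Branch on x_11: set x_11 = true.
From the singleton clause (NOT x_21), x_21 = false.
From the singleton clause (x_22), x_22 = true.
From the singleton clause (NOT x_31), x_31 = false.
From the singleton clause (x_32), x_32 = true.
But (NOT x_32) is also a unit clause — contradiction.
So x_11 must be the other value — set x_11 = false.
From the singleton clause (x_12), x_12 = true.
From the singleton clause (NOT x_22), x_22 = false.
From the singleton clause (x_21), x_21 = true.
From the singleton clause (NOT x_31), x_31 = false.
From the singleton clause (x_32), x_32 = true.
But (NOT x_32) is also a unit clause — contradiction.
Either choice for x_11 ends in contradiction.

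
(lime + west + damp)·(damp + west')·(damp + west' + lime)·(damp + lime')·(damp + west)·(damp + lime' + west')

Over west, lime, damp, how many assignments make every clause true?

4

There are 2^3 = 8 truth assignments over (west, lime, damp).
Check each against the 6 clauses (columns in the order west, lime, damp):
  F F F  ✗ fails (lime + west + damp)
  F F T  ✓ satisfies all
  F T F  ✗ fails (damp + lime')
  F T T  ✓ satisfies all
  T F F  ✗ fails (damp + west')
  T F T  ✓ satisfies all
  T T F  ✗ fails (damp + west')
  T T T  ✓ satisfies all
4 of the 8 rows are models.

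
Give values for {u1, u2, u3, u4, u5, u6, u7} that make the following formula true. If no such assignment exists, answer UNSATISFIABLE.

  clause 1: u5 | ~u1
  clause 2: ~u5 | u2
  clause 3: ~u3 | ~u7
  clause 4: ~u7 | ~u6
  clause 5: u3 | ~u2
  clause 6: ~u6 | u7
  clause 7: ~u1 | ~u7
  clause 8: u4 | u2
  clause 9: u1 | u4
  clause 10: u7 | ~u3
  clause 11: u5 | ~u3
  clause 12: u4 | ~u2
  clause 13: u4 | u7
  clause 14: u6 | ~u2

Suppose u5 = 0.
Unit clause (~u1) forces u1 = 0.
Unit clause (u4) forces u4 = 1.
Unit clause (~u3) forces u3 = 0.
Unit clause (~u2) forces u2 = 0.
Suppose u7 = 0.
Unit clause (~u6) forces u6 = 0.
This assignment satisfies each clause.

u1=0; u2=0; u3=0; u4=1; u5=0; u6=0; u7=0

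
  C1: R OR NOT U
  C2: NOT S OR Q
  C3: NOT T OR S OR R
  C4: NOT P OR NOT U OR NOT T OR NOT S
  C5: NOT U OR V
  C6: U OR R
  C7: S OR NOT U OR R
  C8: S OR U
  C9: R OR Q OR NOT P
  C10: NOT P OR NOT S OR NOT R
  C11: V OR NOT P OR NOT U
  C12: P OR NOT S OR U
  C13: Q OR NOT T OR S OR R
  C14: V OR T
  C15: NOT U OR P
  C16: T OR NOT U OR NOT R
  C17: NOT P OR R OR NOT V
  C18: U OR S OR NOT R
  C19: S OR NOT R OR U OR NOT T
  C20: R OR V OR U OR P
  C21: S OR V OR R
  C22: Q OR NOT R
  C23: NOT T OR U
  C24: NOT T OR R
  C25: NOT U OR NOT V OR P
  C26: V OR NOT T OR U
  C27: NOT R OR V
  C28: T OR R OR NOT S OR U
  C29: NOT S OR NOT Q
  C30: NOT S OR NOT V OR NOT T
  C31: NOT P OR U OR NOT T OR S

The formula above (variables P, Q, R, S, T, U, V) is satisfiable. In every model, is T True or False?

Suppose T = false.
From the singleton clause (V), V = true.
Suppose R = true.
From the singleton clause (NOT U), U = false.
From the singleton clause (S), S = true.
From the singleton clause (Q), Q = true.
Now (NOT Q) is unsatisfied and unit — conflict.
Undo R and try R = false.
From the singleton clause (NOT U), U = false.
Now (U) is unsatisfied and unit — conflict.
Either choice for R ends in contradiction.
So every satisfying assignment has T = True.

True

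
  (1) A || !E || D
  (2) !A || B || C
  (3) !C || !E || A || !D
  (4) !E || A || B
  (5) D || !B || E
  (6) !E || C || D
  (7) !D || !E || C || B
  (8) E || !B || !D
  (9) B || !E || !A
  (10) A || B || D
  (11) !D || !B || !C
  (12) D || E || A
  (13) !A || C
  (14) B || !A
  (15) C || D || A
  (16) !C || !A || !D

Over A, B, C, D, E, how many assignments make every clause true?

There are 2^5 = 32 truth assignments over (A, B, C, D, E).
Split on D. With D = true, the clauses containing D are satisfied and !D drops from the rest; 3 of the 2^4 = 16 assignments to the other variables satisfy what remains.
With D = false, by the same count on the reduced clause set, 1 assignment works.
(One model: A=F, B=F, C=F, D=T, E=F.)
Total: 3 + 1 = 4.

4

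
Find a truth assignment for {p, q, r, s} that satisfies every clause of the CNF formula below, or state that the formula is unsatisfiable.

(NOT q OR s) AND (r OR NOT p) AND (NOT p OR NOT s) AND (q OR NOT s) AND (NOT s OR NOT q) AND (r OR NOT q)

p ↦ false; q ↦ false; r ↦ false; s ↦ false

Case q = false:
From the singleton clause (NOT s), s = false.
Case r = false:
From the singleton clause (NOT p), p = false.
This assignment satisfies each clause.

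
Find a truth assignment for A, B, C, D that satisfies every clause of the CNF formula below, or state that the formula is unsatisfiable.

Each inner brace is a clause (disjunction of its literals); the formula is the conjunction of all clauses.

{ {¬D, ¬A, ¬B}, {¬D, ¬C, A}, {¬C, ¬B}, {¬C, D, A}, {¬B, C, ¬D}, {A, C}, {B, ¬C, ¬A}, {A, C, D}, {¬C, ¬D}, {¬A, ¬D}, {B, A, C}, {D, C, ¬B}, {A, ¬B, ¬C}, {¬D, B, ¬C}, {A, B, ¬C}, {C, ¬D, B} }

A ↦ True,  B ↦ False,  C ↦ False,  D ↦ False

Try C = False.
The clause (A) is unit, so A = True.
The clause (¬D) is unit, so D = False.
The clause (¬B) is unit, so B = False.
Every clause now holds.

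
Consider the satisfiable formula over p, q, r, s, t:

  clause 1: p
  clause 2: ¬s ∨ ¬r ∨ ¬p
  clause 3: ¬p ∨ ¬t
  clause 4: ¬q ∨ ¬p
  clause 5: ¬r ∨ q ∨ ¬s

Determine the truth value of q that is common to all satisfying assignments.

Suppose q = True.
Unit clause (p) forces p = True.
But (¬p) is also a unit clause — contradiction.
So every satisfying assignment has q = False.

False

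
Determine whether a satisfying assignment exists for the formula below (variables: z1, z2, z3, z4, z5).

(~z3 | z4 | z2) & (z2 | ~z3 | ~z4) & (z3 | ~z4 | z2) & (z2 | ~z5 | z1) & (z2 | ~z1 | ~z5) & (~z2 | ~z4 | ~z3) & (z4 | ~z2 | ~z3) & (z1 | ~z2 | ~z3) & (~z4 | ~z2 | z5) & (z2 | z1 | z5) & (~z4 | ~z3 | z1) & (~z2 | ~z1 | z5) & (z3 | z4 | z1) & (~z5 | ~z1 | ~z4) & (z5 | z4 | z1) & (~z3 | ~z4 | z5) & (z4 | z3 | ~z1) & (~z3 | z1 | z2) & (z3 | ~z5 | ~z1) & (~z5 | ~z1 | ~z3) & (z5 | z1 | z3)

Try z3 = 0.
Try z4 = 1.
The clause (z2) is unit, so z2 = 1.
The clause (z5) is unit, so z5 = 1.
The clause (~z1) is unit, so z1 = 0.
All clauses are satisfied.
A satisfying assignment: z1=0; z2=1; z3=0; z4=1; z5=1.

Satisfiable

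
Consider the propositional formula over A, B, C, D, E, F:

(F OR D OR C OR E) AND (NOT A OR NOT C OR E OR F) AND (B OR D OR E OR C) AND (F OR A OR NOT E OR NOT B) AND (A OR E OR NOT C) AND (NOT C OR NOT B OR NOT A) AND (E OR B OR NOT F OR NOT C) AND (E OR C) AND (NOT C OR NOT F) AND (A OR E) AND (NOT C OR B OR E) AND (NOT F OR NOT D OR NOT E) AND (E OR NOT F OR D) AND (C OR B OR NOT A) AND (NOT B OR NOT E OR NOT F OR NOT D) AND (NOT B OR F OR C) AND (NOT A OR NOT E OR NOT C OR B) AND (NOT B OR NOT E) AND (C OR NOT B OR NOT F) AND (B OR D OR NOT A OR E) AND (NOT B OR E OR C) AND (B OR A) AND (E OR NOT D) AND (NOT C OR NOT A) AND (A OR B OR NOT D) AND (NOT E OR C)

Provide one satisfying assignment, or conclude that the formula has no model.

UNSATISFIABLE

Branch on E: set E = true.
(NOT B) alone gives B = false.
(A) alone gives A = true.
(C) alone gives C = true.
But (NOT C) is also a unit clause — contradiction.
That branch fails; take E = false instead.
(C) alone gives C = true.
(A) alone gives A = true.
But (NOT A) is also a unit clause — contradiction.
Either choice for E ends in contradiction.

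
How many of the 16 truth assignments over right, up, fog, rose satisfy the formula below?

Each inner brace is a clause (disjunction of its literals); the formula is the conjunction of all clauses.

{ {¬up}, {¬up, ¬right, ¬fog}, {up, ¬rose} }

4

There are 2^4 = 16 truth assignments over (right, up, fog, rose).
Check each against the 3 clauses (columns in the order right, up, fog, rose):
  F F F F  ✓ satisfies all
  F F F T  ✗ fails (up ∨ ¬rose)
  F F T F  ✓ satisfies all
  F F T T  ✗ fails (up ∨ ¬rose)
  F T F F  ✗ fails (¬up)
  F T F T  ✗ fails (¬up)
  F T T F  ✗ fails (¬up)
  F T T T  ✗ fails (¬up)
  T F F F  ✓ satisfies all
  T F F T  ✗ fails (up ∨ ¬rose)
  T F T F  ✓ satisfies all
  T F T T  ✗ fails (up ∨ ¬rose)
  T T F F  ✗ fails (¬up)
  T T F T  ✗ fails (¬up)
  T T T F  ✗ fails (¬up)
  T T T T  ✗ fails (¬up)
4 of the 16 rows are models.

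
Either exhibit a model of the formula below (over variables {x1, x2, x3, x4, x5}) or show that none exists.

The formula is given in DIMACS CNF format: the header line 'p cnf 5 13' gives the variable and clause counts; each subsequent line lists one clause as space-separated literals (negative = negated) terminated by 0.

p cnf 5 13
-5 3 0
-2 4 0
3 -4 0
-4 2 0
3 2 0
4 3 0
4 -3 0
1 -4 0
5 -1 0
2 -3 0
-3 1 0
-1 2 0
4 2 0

x1 ↦ True; x2 ↦ True; x3 ↦ True; x4 ↦ True; x5 ↦ True

Try x5 = True.
Unit clause (x3) forces x3 = True.
Unit clause (x4) forces x4 = True.
Unit clause (x2) forces x2 = True.
Unit clause (x1) forces x1 = True.
Every clause now holds.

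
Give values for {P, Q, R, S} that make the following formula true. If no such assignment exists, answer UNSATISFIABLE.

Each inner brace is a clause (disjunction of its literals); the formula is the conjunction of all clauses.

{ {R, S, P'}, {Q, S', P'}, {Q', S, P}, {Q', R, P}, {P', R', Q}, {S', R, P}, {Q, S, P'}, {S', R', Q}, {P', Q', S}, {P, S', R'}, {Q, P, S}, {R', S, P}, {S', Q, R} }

Branch on R: set R = 0.
Branch on S: set S = 1.
From the singleton clause (P), P = 1.
From the singleton clause (Q), Q = 1.
Every clause now holds.

P ↦ 1; Q ↦ 1; R ↦ 0; S ↦ 1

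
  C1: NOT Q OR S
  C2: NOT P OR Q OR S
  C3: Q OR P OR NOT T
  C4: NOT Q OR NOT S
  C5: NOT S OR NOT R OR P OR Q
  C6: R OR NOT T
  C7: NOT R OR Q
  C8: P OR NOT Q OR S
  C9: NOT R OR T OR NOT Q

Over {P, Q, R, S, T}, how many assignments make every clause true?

There are 2^5 = 32 truth assignments over (P, Q, R, S, T).
Split on S. With S = true, the clauses containing S are satisfied and NOT S drops from the rest; 2 of the 2^4 = 16 assignments to the other variables satisfy what remains.
With S = false, by the same count on the reduced clause set, 1 assignment works.
(One model: P=F, Q=F, R=F, S=F, T=F.)
Total: 2 + 1 = 3.

3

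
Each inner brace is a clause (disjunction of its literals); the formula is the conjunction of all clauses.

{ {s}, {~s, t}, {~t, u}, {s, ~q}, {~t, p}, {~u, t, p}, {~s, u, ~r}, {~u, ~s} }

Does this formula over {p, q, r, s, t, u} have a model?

Unsatisfiable

The clause (s) is unit, so s = 1.
The clause (t) is unit, so t = 1.
The clause (u) is unit, so u = 1.
Now (~u) is unsatisfied and unit — conflict.
No assignment satisfies every clause.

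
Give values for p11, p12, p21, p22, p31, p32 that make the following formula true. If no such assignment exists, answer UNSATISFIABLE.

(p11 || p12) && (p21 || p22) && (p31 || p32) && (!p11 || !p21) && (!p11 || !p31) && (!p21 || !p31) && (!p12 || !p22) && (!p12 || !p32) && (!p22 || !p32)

Try p11 = true.
Unit clause (!p21) forces p21 = false.
Unit clause (p22) forces p22 = true.
Unit clause (!p31) forces p31 = false.
Unit clause (p32) forces p32 = true.
That conflicts with the unit clause (!p32).
That branch fails; take p11 = false instead.
Unit clause (p12) forces p12 = true.
Unit clause (!p22) forces p22 = false.
Unit clause (p21) forces p21 = true.
Unit clause (!p31) forces p31 = false.
Unit clause (p32) forces p32 = true.
That conflicts with the unit clause (!p32).
Either choice for p11 ends in contradiction.

UNSATISFIABLE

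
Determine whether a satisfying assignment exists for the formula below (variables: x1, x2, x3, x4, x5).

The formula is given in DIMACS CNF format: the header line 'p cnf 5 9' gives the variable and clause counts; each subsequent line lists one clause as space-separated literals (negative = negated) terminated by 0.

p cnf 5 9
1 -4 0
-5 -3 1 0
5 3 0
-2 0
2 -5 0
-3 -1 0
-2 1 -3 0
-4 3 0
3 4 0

Satisfiable

The clause (¬x2) is unit, so x2 = False.
The clause (¬x5) is unit, so x5 = False.
The clause (x3) is unit, so x3 = True.
The clause (¬x1) is unit, so x1 = False.
The clause (¬x4) is unit, so x4 = False.
This assignment satisfies each clause.
A satisfying assignment: x1=False, x2=False, x3=True, x4=False, x5=False.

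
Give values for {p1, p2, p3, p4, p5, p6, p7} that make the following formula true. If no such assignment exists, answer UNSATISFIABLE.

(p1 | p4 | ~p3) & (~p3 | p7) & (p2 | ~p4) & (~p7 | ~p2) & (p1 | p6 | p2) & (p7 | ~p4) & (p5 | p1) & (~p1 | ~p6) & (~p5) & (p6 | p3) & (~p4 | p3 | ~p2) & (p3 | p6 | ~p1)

Unit clause (~p5) forces p5 = 0.
Unit clause (p1) forces p1 = 1.
Unit clause (~p6) forces p6 = 0.
Unit clause (p3) forces p3 = 1.
Unit clause (p7) forces p7 = 1.
Unit clause (~p2) forces p2 = 0.
Unit clause (~p4) forces p4 = 0.
Every clause now holds.

p1 ↦ 1,  p2 ↦ 0,  p3 ↦ 1,  p4 ↦ 0,  p5 ↦ 0,  p6 ↦ 0,  p7 ↦ 1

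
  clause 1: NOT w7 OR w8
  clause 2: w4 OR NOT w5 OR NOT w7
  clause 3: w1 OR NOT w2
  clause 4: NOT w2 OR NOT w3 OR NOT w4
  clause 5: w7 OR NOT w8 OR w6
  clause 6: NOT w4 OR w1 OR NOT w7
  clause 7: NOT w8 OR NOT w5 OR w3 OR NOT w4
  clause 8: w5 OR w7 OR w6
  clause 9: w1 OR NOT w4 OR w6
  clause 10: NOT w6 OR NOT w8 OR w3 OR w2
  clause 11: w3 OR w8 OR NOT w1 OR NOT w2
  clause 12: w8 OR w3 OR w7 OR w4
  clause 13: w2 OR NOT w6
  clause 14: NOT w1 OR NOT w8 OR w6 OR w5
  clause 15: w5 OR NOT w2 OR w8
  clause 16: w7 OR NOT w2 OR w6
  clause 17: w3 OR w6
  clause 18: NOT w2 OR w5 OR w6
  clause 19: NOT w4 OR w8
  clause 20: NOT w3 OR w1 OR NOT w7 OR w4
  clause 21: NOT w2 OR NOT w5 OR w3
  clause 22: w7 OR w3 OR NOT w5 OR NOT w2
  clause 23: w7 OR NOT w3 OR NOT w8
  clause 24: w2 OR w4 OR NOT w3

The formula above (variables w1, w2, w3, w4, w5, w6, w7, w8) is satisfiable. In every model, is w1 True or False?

Suppose w1 = false.
The clause (NOT w2) is unit, so w2 = false.
The clause (NOT w6) is unit, so w6 = false.
The clause (NOT w4) is unit, so w4 = false.
The clause (w3) is unit, so w3 = true.
But (NOT w3) is also a unit clause — contradiction.
So every satisfying assignment has w1 = True.

True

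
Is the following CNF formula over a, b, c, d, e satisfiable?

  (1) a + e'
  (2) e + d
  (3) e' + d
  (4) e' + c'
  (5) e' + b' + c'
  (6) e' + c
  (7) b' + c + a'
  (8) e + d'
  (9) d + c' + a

Unsatisfiable

Case a = 1:
Case e = 1:
(d) alone gives d = 1.
(c') alone gives c = 0.
Now (c) is unsatisfied and unit — conflict.
So e must be the other value — set e = 0.
(d) alone gives d = 1.
Now (d') is unsatisfied and unit — conflict.
Both values of e lead to a conflict.
So a must be the other value — set a = 0.
(e') alone gives e = 0.
(d) alone gives d = 1.
Now (d') is unsatisfied and unit — conflict.
Both values of a lead to a conflict.
No assignment satisfies every clause.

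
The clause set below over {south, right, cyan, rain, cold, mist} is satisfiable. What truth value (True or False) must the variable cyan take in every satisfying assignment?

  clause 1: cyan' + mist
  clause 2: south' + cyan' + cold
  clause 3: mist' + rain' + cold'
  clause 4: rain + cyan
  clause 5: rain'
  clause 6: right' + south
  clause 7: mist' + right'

True

Suppose cyan = 0.
(rain) alone gives rain = 1.
That conflicts with the unit clause (rain').
So every satisfying assignment has cyan = True.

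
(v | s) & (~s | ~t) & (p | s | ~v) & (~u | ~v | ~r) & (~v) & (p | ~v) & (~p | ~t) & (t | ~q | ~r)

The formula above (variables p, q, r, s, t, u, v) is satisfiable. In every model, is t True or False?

False

Suppose t = 1.
Unit clause (~s) forces s = 0.
Unit clause (v) forces v = 1.
That conflicts with the unit clause (~v).
So every satisfying assignment has t = False.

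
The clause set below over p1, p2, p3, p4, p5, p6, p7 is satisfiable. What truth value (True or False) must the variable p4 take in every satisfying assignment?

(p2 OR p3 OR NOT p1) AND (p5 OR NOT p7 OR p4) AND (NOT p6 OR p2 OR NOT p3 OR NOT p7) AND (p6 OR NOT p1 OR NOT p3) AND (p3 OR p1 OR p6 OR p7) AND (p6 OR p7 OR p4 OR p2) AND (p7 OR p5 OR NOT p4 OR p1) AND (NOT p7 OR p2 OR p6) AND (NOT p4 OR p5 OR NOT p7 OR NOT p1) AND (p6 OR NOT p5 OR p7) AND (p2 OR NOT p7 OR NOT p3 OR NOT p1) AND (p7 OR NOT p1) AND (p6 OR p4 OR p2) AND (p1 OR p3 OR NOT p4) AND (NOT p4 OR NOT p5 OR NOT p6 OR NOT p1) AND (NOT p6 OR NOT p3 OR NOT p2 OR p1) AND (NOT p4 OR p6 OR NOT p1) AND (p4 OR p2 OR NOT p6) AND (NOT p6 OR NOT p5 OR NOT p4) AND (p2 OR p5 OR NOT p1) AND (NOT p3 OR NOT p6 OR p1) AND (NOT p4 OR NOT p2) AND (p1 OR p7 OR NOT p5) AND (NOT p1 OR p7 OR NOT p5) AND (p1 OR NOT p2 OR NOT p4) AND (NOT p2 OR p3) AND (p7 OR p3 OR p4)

False

Suppose p4 = true.
(NOT p2) alone gives p2 = false.
Suppose p3 = true.
Suppose p6 = false.
(NOT p1) alone gives p1 = false.
(NOT p7) alone gives p7 = false.
(p5) alone gives p5 = true.
Now (NOT p5) is unsatisfied and unit — conflict.
That branch fails; take p6 = true instead.
(NOT p7) alone gives p7 = false.
(NOT p1) alone gives p1 = false.
Now (p1) is unsatisfied and unit — conflict.
Both values of p6 lead to a conflict.
That branch fails; take p3 = false instead.
(NOT p1) alone gives p1 = false.
Now (p1) is unsatisfied and unit — conflict.
Both values of p3 lead to a conflict.
So every satisfying assignment has p4 = False.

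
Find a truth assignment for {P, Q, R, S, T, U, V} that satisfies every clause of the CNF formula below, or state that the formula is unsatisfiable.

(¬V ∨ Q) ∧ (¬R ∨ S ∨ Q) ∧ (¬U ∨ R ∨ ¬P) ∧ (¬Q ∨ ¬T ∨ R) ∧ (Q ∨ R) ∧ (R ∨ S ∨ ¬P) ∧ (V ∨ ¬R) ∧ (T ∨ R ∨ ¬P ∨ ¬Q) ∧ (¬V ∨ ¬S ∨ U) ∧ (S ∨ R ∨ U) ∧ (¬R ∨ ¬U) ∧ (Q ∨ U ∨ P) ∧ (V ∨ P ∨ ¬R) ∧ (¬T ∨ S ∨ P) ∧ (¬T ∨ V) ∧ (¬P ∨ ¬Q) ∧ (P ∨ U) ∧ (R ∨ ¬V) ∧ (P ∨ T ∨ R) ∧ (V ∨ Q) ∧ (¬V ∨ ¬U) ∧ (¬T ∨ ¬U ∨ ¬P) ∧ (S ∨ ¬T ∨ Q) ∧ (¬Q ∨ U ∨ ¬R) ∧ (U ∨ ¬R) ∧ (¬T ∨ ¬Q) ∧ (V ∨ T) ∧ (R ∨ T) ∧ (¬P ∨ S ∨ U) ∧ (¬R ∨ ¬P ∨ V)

Suppose V = False.
From the singleton clause (¬R), R = False.
From the singleton clause (Q), Q = True.
From the singleton clause (¬T), T = False.
But (T) is also a unit clause — contradiction.
That branch fails; take V = True instead.
From the singleton clause (Q), Q = True.
From the singleton clause (¬P), P = False.
From the singleton clause (U), U = True.
But (¬U) is also a unit clause — contradiction.
Either choice for V ends in contradiction.

UNSATISFIABLE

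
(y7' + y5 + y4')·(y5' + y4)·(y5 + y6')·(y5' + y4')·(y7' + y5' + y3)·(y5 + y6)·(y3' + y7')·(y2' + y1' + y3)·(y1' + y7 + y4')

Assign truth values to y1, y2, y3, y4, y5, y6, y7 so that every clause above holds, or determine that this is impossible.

UNSATISFIABLE

Branch on y5: set y5 = 0.
(y6') alone gives y6 = 0.
Now (y6) is unsatisfied and unit — conflict.
Undo y5 and try y5 = 1.
(y4) alone gives y4 = 1.
Now (y4') is unsatisfied and unit — conflict.
Both values of y5 lead to a conflict.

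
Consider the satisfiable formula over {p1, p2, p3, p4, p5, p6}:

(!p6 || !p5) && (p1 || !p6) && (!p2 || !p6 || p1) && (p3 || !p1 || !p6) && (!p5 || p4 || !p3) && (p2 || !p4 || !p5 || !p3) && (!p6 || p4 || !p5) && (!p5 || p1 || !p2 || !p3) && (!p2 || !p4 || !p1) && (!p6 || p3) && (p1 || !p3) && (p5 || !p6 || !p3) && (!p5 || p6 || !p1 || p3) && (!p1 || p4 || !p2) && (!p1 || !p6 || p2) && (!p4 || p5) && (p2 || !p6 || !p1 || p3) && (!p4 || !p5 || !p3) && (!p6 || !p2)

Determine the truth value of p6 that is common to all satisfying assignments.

Suppose p6 = true.
Unit clause (!p5) forces p5 = false.
Unit clause (p1) forces p1 = true.
Unit clause (p3) forces p3 = true.
But (!p3) is also a unit clause — contradiction.
So every satisfying assignment has p6 = False.

False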